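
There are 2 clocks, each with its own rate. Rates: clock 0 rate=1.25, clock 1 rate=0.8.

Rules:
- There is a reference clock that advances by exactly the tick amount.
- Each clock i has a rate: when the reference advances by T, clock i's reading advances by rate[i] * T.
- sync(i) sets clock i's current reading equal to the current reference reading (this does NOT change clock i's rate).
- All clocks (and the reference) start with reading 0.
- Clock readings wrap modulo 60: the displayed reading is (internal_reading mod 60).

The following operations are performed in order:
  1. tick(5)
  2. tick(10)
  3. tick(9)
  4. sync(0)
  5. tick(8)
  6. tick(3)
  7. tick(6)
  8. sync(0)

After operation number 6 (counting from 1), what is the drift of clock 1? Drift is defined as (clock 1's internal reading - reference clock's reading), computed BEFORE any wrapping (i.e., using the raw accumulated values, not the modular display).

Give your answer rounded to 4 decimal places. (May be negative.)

Answer: -7.0000

Derivation:
After op 1 tick(5): ref=5.0000 raw=[6.2500 4.0000]
After op 2 tick(10): ref=15.0000 raw=[18.7500 12.0000]
After op 3 tick(9): ref=24.0000 raw=[30.0000 19.2000]
After op 4 sync(0): ref=24.0000 raw=[24.0000 19.2000]
After op 5 tick(8): ref=32.0000 raw=[34.0000 25.6000]
After op 6 tick(3): ref=35.0000 raw=[37.7500 28.0000]
Drift of clock 1 after op 6: 28.0000 - 35.0000 = -7.0000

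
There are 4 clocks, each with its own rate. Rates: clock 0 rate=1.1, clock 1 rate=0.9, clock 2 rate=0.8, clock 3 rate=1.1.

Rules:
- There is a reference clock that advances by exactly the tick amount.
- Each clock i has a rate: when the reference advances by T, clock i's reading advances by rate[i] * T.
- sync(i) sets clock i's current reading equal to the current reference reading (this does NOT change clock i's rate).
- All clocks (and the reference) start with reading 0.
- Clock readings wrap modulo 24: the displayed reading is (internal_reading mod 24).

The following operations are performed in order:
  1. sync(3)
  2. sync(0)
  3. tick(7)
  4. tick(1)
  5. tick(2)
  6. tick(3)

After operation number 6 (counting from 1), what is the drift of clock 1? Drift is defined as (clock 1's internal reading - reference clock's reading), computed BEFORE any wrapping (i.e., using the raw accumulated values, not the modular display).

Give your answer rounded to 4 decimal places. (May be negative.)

Answer: -1.3000

Derivation:
After op 1 sync(3): ref=0.0000 raw=[0.0000 0.0000 0.0000 0.0000]
After op 2 sync(0): ref=0.0000 raw=[0.0000 0.0000 0.0000 0.0000]
After op 3 tick(7): ref=7.0000 raw=[7.7000 6.3000 5.6000 7.7000]
After op 4 tick(1): ref=8.0000 raw=[8.8000 7.2000 6.4000 8.8000]
After op 5 tick(2): ref=10.0000 raw=[11.0000 9.0000 8.0000 11.0000]
After op 6 tick(3): ref=13.0000 raw=[14.3000 11.7000 10.4000 14.3000]
Drift of clock 1 after op 6: 11.7000 - 13.0000 = -1.3000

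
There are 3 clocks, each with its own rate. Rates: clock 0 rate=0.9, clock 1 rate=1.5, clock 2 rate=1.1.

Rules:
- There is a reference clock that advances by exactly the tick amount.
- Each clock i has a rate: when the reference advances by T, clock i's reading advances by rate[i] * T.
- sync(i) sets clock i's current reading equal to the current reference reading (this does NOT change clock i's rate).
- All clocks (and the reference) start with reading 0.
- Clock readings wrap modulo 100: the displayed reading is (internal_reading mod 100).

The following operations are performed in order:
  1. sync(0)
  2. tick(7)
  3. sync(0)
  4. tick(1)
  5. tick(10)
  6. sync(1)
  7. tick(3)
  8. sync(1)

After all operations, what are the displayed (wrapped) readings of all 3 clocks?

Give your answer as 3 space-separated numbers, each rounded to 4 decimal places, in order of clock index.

Answer: 19.6000 21.0000 23.1000

Derivation:
After op 1 sync(0): ref=0.0000 raw=[0.0000 0.0000 0.0000]
After op 2 tick(7): ref=7.0000 raw=[6.3000 10.5000 7.7000]
After op 3 sync(0): ref=7.0000 raw=[7.0000 10.5000 7.7000]
After op 4 tick(1): ref=8.0000 raw=[7.9000 12.0000 8.8000]
After op 5 tick(10): ref=18.0000 raw=[16.9000 27.0000 19.8000]
After op 6 sync(1): ref=18.0000 raw=[16.9000 18.0000 19.8000]
After op 7 tick(3): ref=21.0000 raw=[19.6000 22.5000 23.1000]
After op 8 sync(1): ref=21.0000 raw=[19.6000 21.0000 23.1000]
Wrap final raw readings (mod 100): 19.6000 mod 100 = 19.6000; 21.0000 mod 100 = 21.0000; 23.1000 mod 100 = 23.1000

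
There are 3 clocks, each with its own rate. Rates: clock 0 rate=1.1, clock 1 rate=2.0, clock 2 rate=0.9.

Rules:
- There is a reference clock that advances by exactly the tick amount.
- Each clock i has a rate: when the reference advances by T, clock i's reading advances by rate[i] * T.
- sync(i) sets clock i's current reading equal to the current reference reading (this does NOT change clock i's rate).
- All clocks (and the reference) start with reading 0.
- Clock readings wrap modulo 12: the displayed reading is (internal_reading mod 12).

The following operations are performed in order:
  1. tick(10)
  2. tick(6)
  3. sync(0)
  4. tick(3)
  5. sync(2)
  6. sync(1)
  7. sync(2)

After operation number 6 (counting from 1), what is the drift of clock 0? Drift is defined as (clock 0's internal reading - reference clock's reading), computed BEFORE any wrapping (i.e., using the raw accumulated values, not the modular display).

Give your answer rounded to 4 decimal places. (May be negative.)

Answer: 0.3000

Derivation:
After op 1 tick(10): ref=10.0000 raw=[11.0000 20.0000 9.0000]
After op 2 tick(6): ref=16.0000 raw=[17.6000 32.0000 14.4000]
After op 3 sync(0): ref=16.0000 raw=[16.0000 32.0000 14.4000]
After op 4 tick(3): ref=19.0000 raw=[19.3000 38.0000 17.1000]
After op 5 sync(2): ref=19.0000 raw=[19.3000 38.0000 19.0000]
After op 6 sync(1): ref=19.0000 raw=[19.3000 19.0000 19.0000]
Drift of clock 0 after op 6: 19.3000 - 19.0000 = 0.3000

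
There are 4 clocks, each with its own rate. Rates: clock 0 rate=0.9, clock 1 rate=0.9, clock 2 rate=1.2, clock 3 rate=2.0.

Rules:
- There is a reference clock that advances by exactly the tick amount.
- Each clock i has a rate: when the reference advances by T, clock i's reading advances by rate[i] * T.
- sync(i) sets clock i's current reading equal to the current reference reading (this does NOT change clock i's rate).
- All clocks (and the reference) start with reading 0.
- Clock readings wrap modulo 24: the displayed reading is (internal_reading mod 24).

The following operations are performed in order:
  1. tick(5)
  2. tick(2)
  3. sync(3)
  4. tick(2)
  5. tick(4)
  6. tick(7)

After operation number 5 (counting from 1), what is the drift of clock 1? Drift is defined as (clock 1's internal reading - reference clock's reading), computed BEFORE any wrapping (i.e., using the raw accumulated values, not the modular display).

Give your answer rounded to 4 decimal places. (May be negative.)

After op 1 tick(5): ref=5.0000 raw=[4.5000 4.5000 6.0000 10.0000]
After op 2 tick(2): ref=7.0000 raw=[6.3000 6.3000 8.4000 14.0000]
After op 3 sync(3): ref=7.0000 raw=[6.3000 6.3000 8.4000 7.0000]
After op 4 tick(2): ref=9.0000 raw=[8.1000 8.1000 10.8000 11.0000]
After op 5 tick(4): ref=13.0000 raw=[11.7000 11.7000 15.6000 19.0000]
Drift of clock 1 after op 5: 11.7000 - 13.0000 = -1.3000

Answer: -1.3000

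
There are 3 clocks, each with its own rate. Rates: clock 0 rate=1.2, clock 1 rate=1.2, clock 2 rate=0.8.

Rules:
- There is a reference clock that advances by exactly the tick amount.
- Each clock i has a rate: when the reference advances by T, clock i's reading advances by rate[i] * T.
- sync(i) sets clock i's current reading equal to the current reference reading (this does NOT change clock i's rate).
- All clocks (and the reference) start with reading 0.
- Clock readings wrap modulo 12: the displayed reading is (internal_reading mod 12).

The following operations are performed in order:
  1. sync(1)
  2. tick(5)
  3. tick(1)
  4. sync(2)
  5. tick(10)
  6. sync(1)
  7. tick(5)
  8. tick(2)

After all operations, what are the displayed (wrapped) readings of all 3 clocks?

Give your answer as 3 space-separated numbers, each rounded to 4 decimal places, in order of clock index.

After op 1 sync(1): ref=0.0000 raw=[0.0000 0.0000 0.0000]
After op 2 tick(5): ref=5.0000 raw=[6.0000 6.0000 4.0000]
After op 3 tick(1): ref=6.0000 raw=[7.2000 7.2000 4.8000]
After op 4 sync(2): ref=6.0000 raw=[7.2000 7.2000 6.0000]
After op 5 tick(10): ref=16.0000 raw=[19.2000 19.2000 14.0000]
After op 6 sync(1): ref=16.0000 raw=[19.2000 16.0000 14.0000]
After op 7 tick(5): ref=21.0000 raw=[25.2000 22.0000 18.0000]
After op 8 tick(2): ref=23.0000 raw=[27.6000 24.4000 19.6000]
Wrap final raw readings (mod 12): 27.6000 mod 12 = 3.6000; 24.4000 mod 12 = 0.4000; 19.6000 mod 12 = 7.6000

Answer: 3.6000 0.4000 7.6000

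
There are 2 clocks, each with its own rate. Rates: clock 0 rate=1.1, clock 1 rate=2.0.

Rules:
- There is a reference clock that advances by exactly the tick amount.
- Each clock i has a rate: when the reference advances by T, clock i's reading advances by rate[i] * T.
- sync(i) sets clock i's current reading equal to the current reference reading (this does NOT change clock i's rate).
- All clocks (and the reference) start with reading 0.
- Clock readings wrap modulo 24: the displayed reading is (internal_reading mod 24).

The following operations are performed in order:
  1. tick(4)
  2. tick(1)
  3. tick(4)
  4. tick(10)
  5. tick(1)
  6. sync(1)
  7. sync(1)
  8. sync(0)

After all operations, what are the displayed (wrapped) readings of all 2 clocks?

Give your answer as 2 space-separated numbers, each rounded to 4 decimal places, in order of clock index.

After op 1 tick(4): ref=4.0000 raw=[4.4000 8.0000]
After op 2 tick(1): ref=5.0000 raw=[5.5000 10.0000]
After op 3 tick(4): ref=9.0000 raw=[9.9000 18.0000]
After op 4 tick(10): ref=19.0000 raw=[20.9000 38.0000]
After op 5 tick(1): ref=20.0000 raw=[22.0000 40.0000]
After op 6 sync(1): ref=20.0000 raw=[22.0000 20.0000]
After op 7 sync(1): ref=20.0000 raw=[22.0000 20.0000]
After op 8 sync(0): ref=20.0000 raw=[20.0000 20.0000]
Wrap final raw readings (mod 24): 20.0000 mod 24 = 20.0000; 20.0000 mod 24 = 20.0000

Answer: 20.0000 20.0000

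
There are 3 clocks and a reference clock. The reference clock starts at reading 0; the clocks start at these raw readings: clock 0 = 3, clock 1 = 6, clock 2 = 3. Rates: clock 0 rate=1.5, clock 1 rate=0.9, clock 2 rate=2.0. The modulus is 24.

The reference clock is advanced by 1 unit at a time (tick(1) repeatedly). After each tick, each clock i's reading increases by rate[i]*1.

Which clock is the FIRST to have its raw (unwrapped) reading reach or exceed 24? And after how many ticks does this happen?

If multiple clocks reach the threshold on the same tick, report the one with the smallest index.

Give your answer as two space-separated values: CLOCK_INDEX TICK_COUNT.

clock 0: start=3, rate=1.5, needs 24-3 = 21; ticks = ceil(21/1.5) = ceil(14.0000) = 14; reading at tick 14 = 3 + 1.5*14 = 24.0000
clock 1: start=6, rate=0.9, needs 24-6 = 18; ticks = ceil(18/0.9) = ceil(20.0000) = 20; reading at tick 20 = 6 + 0.9*20 = 24.0000
clock 2: start=3, rate=2.0, needs 24-3 = 21; ticks = ceil(21/2.0) = ceil(10.5000) = 11; reading at tick 11 = 3 + 2.0*11 = 25.0000
Minimum tick count = 11; winners = [2]; smallest index = 2

Answer: 2 11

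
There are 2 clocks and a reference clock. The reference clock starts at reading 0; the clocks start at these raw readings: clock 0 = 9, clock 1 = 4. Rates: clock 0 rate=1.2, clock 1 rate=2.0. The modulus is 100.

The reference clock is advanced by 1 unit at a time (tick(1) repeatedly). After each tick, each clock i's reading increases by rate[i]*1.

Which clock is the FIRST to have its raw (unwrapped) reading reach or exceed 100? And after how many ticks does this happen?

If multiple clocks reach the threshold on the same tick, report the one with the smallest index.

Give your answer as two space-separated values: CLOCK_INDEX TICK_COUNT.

clock 0: start=9, rate=1.2, needs 100-9 = 91; ticks = ceil(91/1.2) = ceil(75.8333) = 76; reading at tick 76 = 9 + 1.2*76 = 100.2000
clock 1: start=4, rate=2.0, needs 100-4 = 96; ticks = ceil(96/2.0) = ceil(48.0000) = 48; reading at tick 48 = 4 + 2.0*48 = 100.0000
Minimum tick count = 48; winners = [1]; smallest index = 1

Answer: 1 48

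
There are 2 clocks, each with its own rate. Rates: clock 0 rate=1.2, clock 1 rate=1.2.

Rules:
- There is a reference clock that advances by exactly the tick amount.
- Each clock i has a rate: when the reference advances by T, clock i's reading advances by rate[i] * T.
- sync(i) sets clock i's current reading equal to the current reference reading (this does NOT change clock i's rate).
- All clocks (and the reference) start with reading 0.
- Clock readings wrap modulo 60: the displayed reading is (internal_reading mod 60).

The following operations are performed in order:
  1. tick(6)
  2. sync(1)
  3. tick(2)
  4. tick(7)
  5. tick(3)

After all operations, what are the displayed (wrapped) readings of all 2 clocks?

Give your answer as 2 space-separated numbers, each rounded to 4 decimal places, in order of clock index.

Answer: 21.6000 20.4000

Derivation:
After op 1 tick(6): ref=6.0000 raw=[7.2000 7.2000]
After op 2 sync(1): ref=6.0000 raw=[7.2000 6.0000]
After op 3 tick(2): ref=8.0000 raw=[9.6000 8.4000]
After op 4 tick(7): ref=15.0000 raw=[18.0000 16.8000]
After op 5 tick(3): ref=18.0000 raw=[21.6000 20.4000]
Wrap final raw readings (mod 60): 21.6000 mod 60 = 21.6000; 20.4000 mod 60 = 20.4000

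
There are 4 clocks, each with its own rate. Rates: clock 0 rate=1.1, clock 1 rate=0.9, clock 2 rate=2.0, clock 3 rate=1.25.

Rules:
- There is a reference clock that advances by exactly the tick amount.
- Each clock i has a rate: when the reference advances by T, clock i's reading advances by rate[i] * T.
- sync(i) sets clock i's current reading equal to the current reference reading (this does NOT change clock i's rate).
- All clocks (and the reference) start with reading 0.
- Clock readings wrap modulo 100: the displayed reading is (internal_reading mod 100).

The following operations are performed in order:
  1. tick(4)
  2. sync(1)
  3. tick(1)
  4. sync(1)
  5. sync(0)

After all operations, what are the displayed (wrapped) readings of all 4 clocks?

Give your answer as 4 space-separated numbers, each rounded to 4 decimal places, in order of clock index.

After op 1 tick(4): ref=4.0000 raw=[4.4000 3.6000 8.0000 5.0000]
After op 2 sync(1): ref=4.0000 raw=[4.4000 4.0000 8.0000 5.0000]
After op 3 tick(1): ref=5.0000 raw=[5.5000 4.9000 10.0000 6.2500]
After op 4 sync(1): ref=5.0000 raw=[5.5000 5.0000 10.0000 6.2500]
After op 5 sync(0): ref=5.0000 raw=[5.0000 5.0000 10.0000 6.2500]
Wrap final raw readings (mod 100): 5.0000 mod 100 = 5.0000; 5.0000 mod 100 = 5.0000; 10.0000 mod 100 = 10.0000; 6.2500 mod 100 = 6.2500

Answer: 5.0000 5.0000 10.0000 6.2500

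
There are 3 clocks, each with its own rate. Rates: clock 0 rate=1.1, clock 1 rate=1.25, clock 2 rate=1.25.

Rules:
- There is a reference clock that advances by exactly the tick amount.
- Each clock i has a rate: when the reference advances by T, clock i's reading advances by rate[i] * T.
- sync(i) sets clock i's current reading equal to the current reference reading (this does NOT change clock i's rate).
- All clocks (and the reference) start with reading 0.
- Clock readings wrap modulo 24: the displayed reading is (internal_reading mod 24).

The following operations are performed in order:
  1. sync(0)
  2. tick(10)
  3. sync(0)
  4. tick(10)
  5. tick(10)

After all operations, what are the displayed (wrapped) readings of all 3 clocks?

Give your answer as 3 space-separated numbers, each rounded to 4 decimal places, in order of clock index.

After op 1 sync(0): ref=0.0000 raw=[0.0000 0.0000 0.0000]
After op 2 tick(10): ref=10.0000 raw=[11.0000 12.5000 12.5000]
After op 3 sync(0): ref=10.0000 raw=[10.0000 12.5000 12.5000]
After op 4 tick(10): ref=20.0000 raw=[21.0000 25.0000 25.0000]
After op 5 tick(10): ref=30.0000 raw=[32.0000 37.5000 37.5000]
Wrap final raw readings (mod 24): 32.0000 mod 24 = 8.0000; 37.5000 mod 24 = 13.5000; 37.5000 mod 24 = 13.5000

Answer: 8.0000 13.5000 13.5000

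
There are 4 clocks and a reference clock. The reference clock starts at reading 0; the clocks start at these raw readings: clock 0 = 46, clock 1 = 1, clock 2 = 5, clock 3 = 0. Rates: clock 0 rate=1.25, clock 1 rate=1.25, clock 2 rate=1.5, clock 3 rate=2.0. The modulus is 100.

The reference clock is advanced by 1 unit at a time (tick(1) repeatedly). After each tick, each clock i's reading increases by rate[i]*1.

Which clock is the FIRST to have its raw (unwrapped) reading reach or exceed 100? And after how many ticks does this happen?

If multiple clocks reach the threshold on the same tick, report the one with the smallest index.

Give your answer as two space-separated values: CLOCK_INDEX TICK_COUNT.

clock 0: start=46, rate=1.25, needs 100-46 = 54; ticks = ceil(54/1.25) = ceil(43.2000) = 44; reading at tick 44 = 46 + 1.25*44 = 101.0000
clock 1: start=1, rate=1.25, needs 100-1 = 99; ticks = ceil(99/1.25) = ceil(79.2000) = 80; reading at tick 80 = 1 + 1.25*80 = 101.0000
clock 2: start=5, rate=1.5, needs 100-5 = 95; ticks = ceil(95/1.5) = ceil(63.3333) = 64; reading at tick 64 = 5 + 1.5*64 = 101.0000
clock 3: start=0, rate=2.0, needs 100-0 = 100; ticks = ceil(100/2.0) = ceil(50.0000) = 50; reading at tick 50 = 0 + 2.0*50 = 100.0000
Minimum tick count = 44; winners = [0]; smallest index = 0

Answer: 0 44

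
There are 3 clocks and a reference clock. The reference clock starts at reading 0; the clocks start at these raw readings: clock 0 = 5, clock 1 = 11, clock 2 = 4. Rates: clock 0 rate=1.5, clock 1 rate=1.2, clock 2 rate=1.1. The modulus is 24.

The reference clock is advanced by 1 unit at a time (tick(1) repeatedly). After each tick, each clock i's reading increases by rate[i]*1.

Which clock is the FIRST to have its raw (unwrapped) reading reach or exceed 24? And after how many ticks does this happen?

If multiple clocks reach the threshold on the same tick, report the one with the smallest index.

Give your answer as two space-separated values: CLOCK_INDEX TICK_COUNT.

clock 0: start=5, rate=1.5, needs 24-5 = 19; ticks = ceil(19/1.5) = ceil(12.6667) = 13; reading at tick 13 = 5 + 1.5*13 = 24.5000
clock 1: start=11, rate=1.2, needs 24-11 = 13; ticks = ceil(13/1.2) = ceil(10.8333) = 11; reading at tick 11 = 11 + 1.2*11 = 24.2000
clock 2: start=4, rate=1.1, needs 24-4 = 20; ticks = ceil(20/1.1) = ceil(18.1818) = 19; reading at tick 19 = 4 + 1.1*19 = 24.9000
Minimum tick count = 11; winners = [1]; smallest index = 1

Answer: 1 11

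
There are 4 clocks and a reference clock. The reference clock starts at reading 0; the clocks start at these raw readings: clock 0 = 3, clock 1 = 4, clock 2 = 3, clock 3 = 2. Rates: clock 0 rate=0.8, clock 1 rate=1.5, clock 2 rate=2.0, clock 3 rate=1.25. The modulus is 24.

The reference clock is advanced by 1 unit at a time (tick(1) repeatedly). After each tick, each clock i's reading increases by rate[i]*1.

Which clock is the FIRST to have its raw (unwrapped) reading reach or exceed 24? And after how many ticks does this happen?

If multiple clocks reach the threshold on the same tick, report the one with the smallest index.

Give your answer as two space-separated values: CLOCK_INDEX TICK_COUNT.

clock 0: start=3, rate=0.8, needs 24-3 = 21; ticks = ceil(21/0.8) = ceil(26.2500) = 27; reading at tick 27 = 3 + 0.8*27 = 24.6000
clock 1: start=4, rate=1.5, needs 24-4 = 20; ticks = ceil(20/1.5) = ceil(13.3333) = 14; reading at tick 14 = 4 + 1.5*14 = 25.0000
clock 2: start=3, rate=2.0, needs 24-3 = 21; ticks = ceil(21/2.0) = ceil(10.5000) = 11; reading at tick 11 = 3 + 2.0*11 = 25.0000
clock 3: start=2, rate=1.25, needs 24-2 = 22; ticks = ceil(22/1.25) = ceil(17.6000) = 18; reading at tick 18 = 2 + 1.25*18 = 24.5000
Minimum tick count = 11; winners = [2]; smallest index = 2

Answer: 2 11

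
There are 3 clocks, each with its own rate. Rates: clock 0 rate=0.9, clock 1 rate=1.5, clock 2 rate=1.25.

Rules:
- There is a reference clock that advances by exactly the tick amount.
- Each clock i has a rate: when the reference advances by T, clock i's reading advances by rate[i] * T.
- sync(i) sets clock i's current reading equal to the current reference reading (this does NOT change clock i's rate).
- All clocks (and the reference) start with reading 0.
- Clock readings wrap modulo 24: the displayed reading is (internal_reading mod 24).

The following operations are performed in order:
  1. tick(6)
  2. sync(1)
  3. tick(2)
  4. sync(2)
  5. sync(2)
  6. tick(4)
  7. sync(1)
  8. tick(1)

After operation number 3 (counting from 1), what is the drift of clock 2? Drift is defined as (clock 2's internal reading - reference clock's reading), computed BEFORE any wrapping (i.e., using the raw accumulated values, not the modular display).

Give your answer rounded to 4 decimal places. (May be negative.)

After op 1 tick(6): ref=6.0000 raw=[5.4000 9.0000 7.5000]
After op 2 sync(1): ref=6.0000 raw=[5.4000 6.0000 7.5000]
After op 3 tick(2): ref=8.0000 raw=[7.2000 9.0000 10.0000]
Drift of clock 2 after op 3: 10.0000 - 8.0000 = 2.0000

Answer: 2.0000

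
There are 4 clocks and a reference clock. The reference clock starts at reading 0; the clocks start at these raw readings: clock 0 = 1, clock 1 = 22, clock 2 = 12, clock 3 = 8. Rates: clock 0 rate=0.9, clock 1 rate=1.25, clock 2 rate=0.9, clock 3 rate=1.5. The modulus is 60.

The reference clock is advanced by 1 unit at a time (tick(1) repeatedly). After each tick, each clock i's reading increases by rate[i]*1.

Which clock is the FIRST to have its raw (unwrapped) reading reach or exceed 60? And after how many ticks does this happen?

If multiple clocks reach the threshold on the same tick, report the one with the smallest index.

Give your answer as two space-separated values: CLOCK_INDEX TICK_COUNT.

Answer: 1 31

Derivation:
clock 0: start=1, rate=0.9, needs 60-1 = 59; ticks = ceil(59/0.9) = ceil(65.5556) = 66; reading at tick 66 = 1 + 0.9*66 = 60.4000
clock 1: start=22, rate=1.25, needs 60-22 = 38; ticks = ceil(38/1.25) = ceil(30.4000) = 31; reading at tick 31 = 22 + 1.25*31 = 60.7500
clock 2: start=12, rate=0.9, needs 60-12 = 48; ticks = ceil(48/0.9) = ceil(53.3333) = 54; reading at tick 54 = 12 + 0.9*54 = 60.6000
clock 3: start=8, rate=1.5, needs 60-8 = 52; ticks = ceil(52/1.5) = ceil(34.6667) = 35; reading at tick 35 = 8 + 1.5*35 = 60.5000
Minimum tick count = 31; winners = [1]; smallest index = 1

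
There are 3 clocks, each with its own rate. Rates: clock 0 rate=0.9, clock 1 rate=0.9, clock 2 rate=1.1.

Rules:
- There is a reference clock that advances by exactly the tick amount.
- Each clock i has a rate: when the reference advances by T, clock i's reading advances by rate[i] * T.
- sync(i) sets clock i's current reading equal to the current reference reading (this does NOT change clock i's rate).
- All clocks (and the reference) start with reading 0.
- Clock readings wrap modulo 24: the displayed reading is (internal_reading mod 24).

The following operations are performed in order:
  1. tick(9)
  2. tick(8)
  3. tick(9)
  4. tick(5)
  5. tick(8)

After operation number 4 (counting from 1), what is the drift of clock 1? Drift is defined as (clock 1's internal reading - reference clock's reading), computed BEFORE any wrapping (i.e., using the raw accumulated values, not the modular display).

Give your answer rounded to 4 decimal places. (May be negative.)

After op 1 tick(9): ref=9.0000 raw=[8.1000 8.1000 9.9000]
After op 2 tick(8): ref=17.0000 raw=[15.3000 15.3000 18.7000]
After op 3 tick(9): ref=26.0000 raw=[23.4000 23.4000 28.6000]
After op 4 tick(5): ref=31.0000 raw=[27.9000 27.9000 34.1000]
Drift of clock 1 after op 4: 27.9000 - 31.0000 = -3.1000

Answer: -3.1000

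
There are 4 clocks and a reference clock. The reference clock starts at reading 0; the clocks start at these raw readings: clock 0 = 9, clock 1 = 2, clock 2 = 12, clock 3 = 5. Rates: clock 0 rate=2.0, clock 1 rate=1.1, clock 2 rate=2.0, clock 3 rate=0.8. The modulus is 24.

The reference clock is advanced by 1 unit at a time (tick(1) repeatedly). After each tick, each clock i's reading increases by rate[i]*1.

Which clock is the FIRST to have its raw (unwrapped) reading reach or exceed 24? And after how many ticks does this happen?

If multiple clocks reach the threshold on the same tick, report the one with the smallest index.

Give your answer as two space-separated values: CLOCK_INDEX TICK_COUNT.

Answer: 2 6

Derivation:
clock 0: start=9, rate=2.0, needs 24-9 = 15; ticks = ceil(15/2.0) = ceil(7.5000) = 8; reading at tick 8 = 9 + 2.0*8 = 25.0000
clock 1: start=2, rate=1.1, needs 24-2 = 22; ticks = ceil(22/1.1) = ceil(20.0000) = 20; reading at tick 20 = 2 + 1.1*20 = 24.0000
clock 2: start=12, rate=2.0, needs 24-12 = 12; ticks = ceil(12/2.0) = ceil(6.0000) = 6; reading at tick 6 = 12 + 2.0*6 = 24.0000
clock 3: start=5, rate=0.8, needs 24-5 = 19; ticks = ceil(19/0.8) = ceil(23.7500) = 24; reading at tick 24 = 5 + 0.8*24 = 24.2000
Minimum tick count = 6; winners = [2]; smallest index = 2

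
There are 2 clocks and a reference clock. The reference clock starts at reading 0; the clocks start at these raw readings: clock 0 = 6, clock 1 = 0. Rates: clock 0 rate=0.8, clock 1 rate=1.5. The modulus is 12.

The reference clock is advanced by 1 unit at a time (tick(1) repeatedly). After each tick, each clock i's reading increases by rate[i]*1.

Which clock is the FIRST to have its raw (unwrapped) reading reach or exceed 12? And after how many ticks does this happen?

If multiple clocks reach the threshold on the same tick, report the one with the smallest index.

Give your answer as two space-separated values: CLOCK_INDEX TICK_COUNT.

Answer: 0 8

Derivation:
clock 0: start=6, rate=0.8, needs 12-6 = 6; ticks = ceil(6/0.8) = ceil(7.5000) = 8; reading at tick 8 = 6 + 0.8*8 = 12.4000
clock 1: start=0, rate=1.5, needs 12-0 = 12; ticks = ceil(12/1.5) = ceil(8.0000) = 8; reading at tick 8 = 0 + 1.5*8 = 12.0000
Minimum tick count = 8; winners = [0, 1]; smallest index = 0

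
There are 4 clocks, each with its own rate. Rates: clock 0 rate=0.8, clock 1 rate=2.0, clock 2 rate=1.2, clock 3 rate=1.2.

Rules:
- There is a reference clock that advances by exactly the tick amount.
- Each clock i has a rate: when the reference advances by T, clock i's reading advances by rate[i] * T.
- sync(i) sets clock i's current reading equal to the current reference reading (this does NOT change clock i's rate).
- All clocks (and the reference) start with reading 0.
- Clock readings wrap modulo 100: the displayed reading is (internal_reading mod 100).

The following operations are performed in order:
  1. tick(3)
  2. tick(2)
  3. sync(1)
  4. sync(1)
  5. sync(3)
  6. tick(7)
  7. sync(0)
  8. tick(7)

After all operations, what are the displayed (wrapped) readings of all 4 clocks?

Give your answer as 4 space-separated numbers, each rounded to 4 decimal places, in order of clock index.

After op 1 tick(3): ref=3.0000 raw=[2.4000 6.0000 3.6000 3.6000]
After op 2 tick(2): ref=5.0000 raw=[4.0000 10.0000 6.0000 6.0000]
After op 3 sync(1): ref=5.0000 raw=[4.0000 5.0000 6.0000 6.0000]
After op 4 sync(1): ref=5.0000 raw=[4.0000 5.0000 6.0000 6.0000]
After op 5 sync(3): ref=5.0000 raw=[4.0000 5.0000 6.0000 5.0000]
After op 6 tick(7): ref=12.0000 raw=[9.6000 19.0000 14.4000 13.4000]
After op 7 sync(0): ref=12.0000 raw=[12.0000 19.0000 14.4000 13.4000]
After op 8 tick(7): ref=19.0000 raw=[17.6000 33.0000 22.8000 21.8000]
Wrap final raw readings (mod 100): 17.6000 mod 100 = 17.6000; 33.0000 mod 100 = 33.0000; 22.8000 mod 100 = 22.8000; 21.8000 mod 100 = 21.8000

Answer: 17.6000 33.0000 22.8000 21.8000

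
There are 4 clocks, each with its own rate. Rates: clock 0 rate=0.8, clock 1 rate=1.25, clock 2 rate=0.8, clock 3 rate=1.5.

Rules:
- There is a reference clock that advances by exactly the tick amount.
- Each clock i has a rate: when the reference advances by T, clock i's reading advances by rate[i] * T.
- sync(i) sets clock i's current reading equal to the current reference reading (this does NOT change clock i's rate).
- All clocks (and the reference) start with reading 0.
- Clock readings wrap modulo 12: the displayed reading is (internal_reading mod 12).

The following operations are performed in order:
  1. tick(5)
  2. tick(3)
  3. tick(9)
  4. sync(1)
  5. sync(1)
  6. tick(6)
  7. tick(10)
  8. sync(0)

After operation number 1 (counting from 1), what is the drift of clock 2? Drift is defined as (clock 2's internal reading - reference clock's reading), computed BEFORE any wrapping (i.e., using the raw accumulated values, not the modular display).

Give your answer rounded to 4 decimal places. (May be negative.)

Answer: -1.0000

Derivation:
After op 1 tick(5): ref=5.0000 raw=[4.0000 6.2500 4.0000 7.5000]
Drift of clock 2 after op 1: 4.0000 - 5.0000 = -1.0000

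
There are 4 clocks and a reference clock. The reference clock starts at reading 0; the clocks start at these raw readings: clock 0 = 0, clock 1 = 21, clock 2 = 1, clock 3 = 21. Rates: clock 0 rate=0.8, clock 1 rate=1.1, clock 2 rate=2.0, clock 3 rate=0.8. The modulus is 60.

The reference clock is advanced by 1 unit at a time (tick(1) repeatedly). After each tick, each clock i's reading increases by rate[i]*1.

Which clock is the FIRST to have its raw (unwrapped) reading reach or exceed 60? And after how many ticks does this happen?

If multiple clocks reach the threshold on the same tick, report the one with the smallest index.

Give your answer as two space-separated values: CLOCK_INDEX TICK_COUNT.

Answer: 2 30

Derivation:
clock 0: start=0, rate=0.8, needs 60-0 = 60; ticks = ceil(60/0.8) = ceil(75.0000) = 75; reading at tick 75 = 0 + 0.8*75 = 60.0000
clock 1: start=21, rate=1.1, needs 60-21 = 39; ticks = ceil(39/1.1) = ceil(35.4545) = 36; reading at tick 36 = 21 + 1.1*36 = 60.6000
clock 2: start=1, rate=2.0, needs 60-1 = 59; ticks = ceil(59/2.0) = ceil(29.5000) = 30; reading at tick 30 = 1 + 2.0*30 = 61.0000
clock 3: start=21, rate=0.8, needs 60-21 = 39; ticks = ceil(39/0.8) = ceil(48.7500) = 49; reading at tick 49 = 21 + 0.8*49 = 60.2000
Minimum tick count = 30; winners = [2]; smallest index = 2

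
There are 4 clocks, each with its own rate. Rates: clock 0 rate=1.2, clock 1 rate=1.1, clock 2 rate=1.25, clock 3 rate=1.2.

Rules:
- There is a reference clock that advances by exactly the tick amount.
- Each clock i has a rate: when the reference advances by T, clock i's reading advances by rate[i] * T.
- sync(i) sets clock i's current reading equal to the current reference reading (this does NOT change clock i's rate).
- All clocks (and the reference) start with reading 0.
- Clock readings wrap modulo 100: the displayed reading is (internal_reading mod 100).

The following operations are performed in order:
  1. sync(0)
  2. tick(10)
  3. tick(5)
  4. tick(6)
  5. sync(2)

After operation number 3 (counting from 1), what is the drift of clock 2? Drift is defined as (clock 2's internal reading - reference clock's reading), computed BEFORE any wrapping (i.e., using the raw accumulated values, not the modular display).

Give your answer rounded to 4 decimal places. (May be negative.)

Answer: 3.7500

Derivation:
After op 1 sync(0): ref=0.0000 raw=[0.0000 0.0000 0.0000 0.0000]
After op 2 tick(10): ref=10.0000 raw=[12.0000 11.0000 12.5000 12.0000]
After op 3 tick(5): ref=15.0000 raw=[18.0000 16.5000 18.7500 18.0000]
Drift of clock 2 after op 3: 18.7500 - 15.0000 = 3.7500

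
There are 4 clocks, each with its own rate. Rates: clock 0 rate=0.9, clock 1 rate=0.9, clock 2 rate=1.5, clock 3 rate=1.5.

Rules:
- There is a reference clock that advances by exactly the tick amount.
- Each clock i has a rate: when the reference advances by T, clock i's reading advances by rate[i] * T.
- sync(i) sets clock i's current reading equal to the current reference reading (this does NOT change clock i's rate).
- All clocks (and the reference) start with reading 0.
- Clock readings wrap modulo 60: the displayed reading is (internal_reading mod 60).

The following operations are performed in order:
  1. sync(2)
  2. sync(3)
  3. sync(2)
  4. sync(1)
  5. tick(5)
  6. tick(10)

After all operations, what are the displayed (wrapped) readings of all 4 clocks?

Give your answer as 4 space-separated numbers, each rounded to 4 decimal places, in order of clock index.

After op 1 sync(2): ref=0.0000 raw=[0.0000 0.0000 0.0000 0.0000]
After op 2 sync(3): ref=0.0000 raw=[0.0000 0.0000 0.0000 0.0000]
After op 3 sync(2): ref=0.0000 raw=[0.0000 0.0000 0.0000 0.0000]
After op 4 sync(1): ref=0.0000 raw=[0.0000 0.0000 0.0000 0.0000]
After op 5 tick(5): ref=5.0000 raw=[4.5000 4.5000 7.5000 7.5000]
After op 6 tick(10): ref=15.0000 raw=[13.5000 13.5000 22.5000 22.5000]
Wrap final raw readings (mod 60): 13.5000 mod 60 = 13.5000; 13.5000 mod 60 = 13.5000; 22.5000 mod 60 = 22.5000; 22.5000 mod 60 = 22.5000

Answer: 13.5000 13.5000 22.5000 22.5000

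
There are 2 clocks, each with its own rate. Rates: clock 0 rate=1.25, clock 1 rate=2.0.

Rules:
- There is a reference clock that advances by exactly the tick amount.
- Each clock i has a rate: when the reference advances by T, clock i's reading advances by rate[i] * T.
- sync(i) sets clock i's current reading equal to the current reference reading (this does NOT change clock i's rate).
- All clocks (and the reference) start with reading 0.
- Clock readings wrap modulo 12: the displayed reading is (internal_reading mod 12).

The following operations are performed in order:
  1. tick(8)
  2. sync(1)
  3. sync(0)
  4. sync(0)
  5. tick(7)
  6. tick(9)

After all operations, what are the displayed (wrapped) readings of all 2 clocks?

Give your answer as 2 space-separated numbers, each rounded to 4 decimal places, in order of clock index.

Answer: 4.0000 4.0000

Derivation:
After op 1 tick(8): ref=8.0000 raw=[10.0000 16.0000]
After op 2 sync(1): ref=8.0000 raw=[10.0000 8.0000]
After op 3 sync(0): ref=8.0000 raw=[8.0000 8.0000]
After op 4 sync(0): ref=8.0000 raw=[8.0000 8.0000]
After op 5 tick(7): ref=15.0000 raw=[16.7500 22.0000]
After op 6 tick(9): ref=24.0000 raw=[28.0000 40.0000]
Wrap final raw readings (mod 12): 28.0000 mod 12 = 4.0000; 40.0000 mod 12 = 4.0000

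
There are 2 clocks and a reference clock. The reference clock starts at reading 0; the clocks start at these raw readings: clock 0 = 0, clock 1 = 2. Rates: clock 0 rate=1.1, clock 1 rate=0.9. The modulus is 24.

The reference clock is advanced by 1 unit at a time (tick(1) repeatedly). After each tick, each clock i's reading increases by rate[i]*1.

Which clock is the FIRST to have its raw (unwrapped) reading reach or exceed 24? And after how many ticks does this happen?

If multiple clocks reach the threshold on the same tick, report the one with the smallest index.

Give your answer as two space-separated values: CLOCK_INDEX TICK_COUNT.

clock 0: start=0, rate=1.1, needs 24-0 = 24; ticks = ceil(24/1.1) = ceil(21.8182) = 22; reading at tick 22 = 0 + 1.1*22 = 24.2000
clock 1: start=2, rate=0.9, needs 24-2 = 22; ticks = ceil(22/0.9) = ceil(24.4444) = 25; reading at tick 25 = 2 + 0.9*25 = 24.5000
Minimum tick count = 22; winners = [0]; smallest index = 0

Answer: 0 22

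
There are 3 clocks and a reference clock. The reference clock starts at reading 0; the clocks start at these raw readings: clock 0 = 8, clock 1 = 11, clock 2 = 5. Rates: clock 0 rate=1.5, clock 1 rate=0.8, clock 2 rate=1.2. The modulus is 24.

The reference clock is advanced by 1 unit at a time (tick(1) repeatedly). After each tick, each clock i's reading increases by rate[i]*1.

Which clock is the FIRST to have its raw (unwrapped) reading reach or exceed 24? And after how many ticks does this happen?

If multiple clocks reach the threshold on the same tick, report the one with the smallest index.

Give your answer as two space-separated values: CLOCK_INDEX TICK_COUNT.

Answer: 0 11

Derivation:
clock 0: start=8, rate=1.5, needs 24-8 = 16; ticks = ceil(16/1.5) = ceil(10.6667) = 11; reading at tick 11 = 8 + 1.5*11 = 24.5000
clock 1: start=11, rate=0.8, needs 24-11 = 13; ticks = ceil(13/0.8) = ceil(16.2500) = 17; reading at tick 17 = 11 + 0.8*17 = 24.6000
clock 2: start=5, rate=1.2, needs 24-5 = 19; ticks = ceil(19/1.2) = ceil(15.8333) = 16; reading at tick 16 = 5 + 1.2*16 = 24.2000
Minimum tick count = 11; winners = [0]; smallest index = 0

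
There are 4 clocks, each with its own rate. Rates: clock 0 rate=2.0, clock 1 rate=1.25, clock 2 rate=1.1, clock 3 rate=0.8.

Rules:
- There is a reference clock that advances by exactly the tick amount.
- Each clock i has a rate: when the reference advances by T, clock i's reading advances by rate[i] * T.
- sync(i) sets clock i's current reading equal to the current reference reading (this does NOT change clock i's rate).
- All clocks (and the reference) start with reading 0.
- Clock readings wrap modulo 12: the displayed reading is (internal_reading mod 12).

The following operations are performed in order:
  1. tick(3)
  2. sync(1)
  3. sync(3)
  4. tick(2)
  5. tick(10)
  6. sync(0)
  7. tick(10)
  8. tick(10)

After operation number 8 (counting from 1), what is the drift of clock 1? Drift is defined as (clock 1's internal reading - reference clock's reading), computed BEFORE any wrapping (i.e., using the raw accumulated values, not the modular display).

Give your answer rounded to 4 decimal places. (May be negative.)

Answer: 8.0000

Derivation:
After op 1 tick(3): ref=3.0000 raw=[6.0000 3.7500 3.3000 2.4000]
After op 2 sync(1): ref=3.0000 raw=[6.0000 3.0000 3.3000 2.4000]
After op 3 sync(3): ref=3.0000 raw=[6.0000 3.0000 3.3000 3.0000]
After op 4 tick(2): ref=5.0000 raw=[10.0000 5.5000 5.5000 4.6000]
After op 5 tick(10): ref=15.0000 raw=[30.0000 18.0000 16.5000 12.6000]
After op 6 sync(0): ref=15.0000 raw=[15.0000 18.0000 16.5000 12.6000]
After op 7 tick(10): ref=25.0000 raw=[35.0000 30.5000 27.5000 20.6000]
After op 8 tick(10): ref=35.0000 raw=[55.0000 43.0000 38.5000 28.6000]
Drift of clock 1 after op 8: 43.0000 - 35.0000 = 8.0000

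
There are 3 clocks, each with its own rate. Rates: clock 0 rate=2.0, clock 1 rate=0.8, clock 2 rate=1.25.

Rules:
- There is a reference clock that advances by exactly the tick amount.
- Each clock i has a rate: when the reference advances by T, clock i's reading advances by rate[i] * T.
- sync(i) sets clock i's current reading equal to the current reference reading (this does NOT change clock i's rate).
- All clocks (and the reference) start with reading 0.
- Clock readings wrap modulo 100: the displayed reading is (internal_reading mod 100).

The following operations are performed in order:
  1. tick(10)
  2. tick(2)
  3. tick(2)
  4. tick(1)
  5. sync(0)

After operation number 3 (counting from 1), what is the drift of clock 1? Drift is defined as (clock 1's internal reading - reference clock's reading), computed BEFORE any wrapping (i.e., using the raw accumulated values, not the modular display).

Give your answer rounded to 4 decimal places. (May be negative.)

Answer: -2.8000

Derivation:
After op 1 tick(10): ref=10.0000 raw=[20.0000 8.0000 12.5000]
After op 2 tick(2): ref=12.0000 raw=[24.0000 9.6000 15.0000]
After op 3 tick(2): ref=14.0000 raw=[28.0000 11.2000 17.5000]
Drift of clock 1 after op 3: 11.2000 - 14.0000 = -2.8000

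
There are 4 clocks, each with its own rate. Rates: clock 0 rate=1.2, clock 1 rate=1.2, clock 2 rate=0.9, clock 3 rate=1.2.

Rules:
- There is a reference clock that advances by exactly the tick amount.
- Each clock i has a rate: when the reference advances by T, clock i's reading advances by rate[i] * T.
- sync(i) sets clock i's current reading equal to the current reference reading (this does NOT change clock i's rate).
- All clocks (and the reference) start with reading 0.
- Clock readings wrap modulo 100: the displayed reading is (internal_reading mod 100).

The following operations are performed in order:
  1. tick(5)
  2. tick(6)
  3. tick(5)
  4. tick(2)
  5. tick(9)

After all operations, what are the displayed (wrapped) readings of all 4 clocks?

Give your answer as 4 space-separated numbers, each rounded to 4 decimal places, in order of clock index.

After op 1 tick(5): ref=5.0000 raw=[6.0000 6.0000 4.5000 6.0000]
After op 2 tick(6): ref=11.0000 raw=[13.2000 13.2000 9.9000 13.2000]
After op 3 tick(5): ref=16.0000 raw=[19.2000 19.2000 14.4000 19.2000]
After op 4 tick(2): ref=18.0000 raw=[21.6000 21.6000 16.2000 21.6000]
After op 5 tick(9): ref=27.0000 raw=[32.4000 32.4000 24.3000 32.4000]
Wrap final raw readings (mod 100): 32.4000 mod 100 = 32.4000; 32.4000 mod 100 = 32.4000; 24.3000 mod 100 = 24.3000; 32.4000 mod 100 = 32.4000

Answer: 32.4000 32.4000 24.3000 32.4000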